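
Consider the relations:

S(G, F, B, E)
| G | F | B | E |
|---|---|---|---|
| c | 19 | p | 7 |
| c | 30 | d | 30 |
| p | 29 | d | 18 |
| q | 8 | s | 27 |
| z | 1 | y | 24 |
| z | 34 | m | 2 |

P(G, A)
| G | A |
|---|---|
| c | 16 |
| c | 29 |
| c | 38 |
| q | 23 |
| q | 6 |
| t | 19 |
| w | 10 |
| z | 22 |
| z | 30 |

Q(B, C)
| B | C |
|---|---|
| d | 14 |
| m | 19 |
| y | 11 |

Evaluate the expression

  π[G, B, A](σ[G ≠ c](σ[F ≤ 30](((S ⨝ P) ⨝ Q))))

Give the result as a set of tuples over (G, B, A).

{(z, y, 22), (z, y, 30)}

Joining S and P on G yields {(c, 19, p, 7, 16), (c, 19, p, 7, 29), (c, 19, p, 7, 38), (c, 30, d, 30, 16), (c, 30, d, 30, 29), (c, 30, d, 30, 38), (q, 8, s, 27, 23), (q, 8, s, 27, 6), (z, 1, y, 24, 22), (z, 1, y, 24, 30), (z, 34, m, 2, 22), (z, 34, m, 2, 30)}.
Joining (S ⨝ P) and Q on B yields {(c, 30, d, 30, 16, 14), (c, 30, d, 30, 29, 14), (c, 30, d, 30, 38, 14), (z, 1, y, 24, 22, 11), (z, 1, y, 24, 30, 11), (z, 34, m, 2, 22, 19), (z, 34, m, 2, 30, 19)}.
σ[F ≤ 30]: keep tuples satisfying F ≤ 30 → {(c, 30, d, 30, 16, 14), (c, 30, d, 30, 29, 14), (c, 30, d, 30, 38, 14), (z, 1, y, 24, 22, 11), (z, 1, y, 24, 30, 11)}
σ[G ≠ c]: keep tuples satisfying G ≠ c → {(z, 1, y, 24, 22, 11), (z, 1, y, 24, 30, 11)}
Keep only column(s) G, B, A: {(z, y, 22), (z, y, 30)}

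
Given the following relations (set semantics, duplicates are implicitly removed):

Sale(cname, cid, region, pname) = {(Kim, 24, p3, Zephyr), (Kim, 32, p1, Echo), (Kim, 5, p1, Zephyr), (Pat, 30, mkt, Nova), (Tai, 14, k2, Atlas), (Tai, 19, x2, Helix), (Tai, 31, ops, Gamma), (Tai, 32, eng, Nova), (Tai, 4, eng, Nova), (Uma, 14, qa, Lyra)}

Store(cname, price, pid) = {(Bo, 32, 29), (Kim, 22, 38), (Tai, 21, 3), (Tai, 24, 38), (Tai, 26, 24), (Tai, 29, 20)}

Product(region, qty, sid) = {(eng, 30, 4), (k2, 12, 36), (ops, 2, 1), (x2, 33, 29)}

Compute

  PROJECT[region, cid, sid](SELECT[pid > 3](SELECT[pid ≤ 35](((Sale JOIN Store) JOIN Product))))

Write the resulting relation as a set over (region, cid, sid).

Joining Sale and Store on cname yields {(Kim, 24, p3, Zephyr, 22, 38), (Kim, 32, p1, Echo, 22, 38), (Kim, 5, p1, Zephyr, 22, 38), (Tai, 14, k2, Atlas, 21, 3), (Tai, 14, k2, Atlas, 24, 38), (Tai, 14, k2, Atlas, 26, 24), (Tai, 14, k2, Atlas, 29, 20), (Tai, 19, x2, Helix, 21, 3), (Tai, 19, x2, Helix, 24, 38), (Tai, 19, x2, Helix, 26, 24), (Tai, 19, x2, Helix, 29, 20), (Tai, 31, ops, Gamma, 21, 3), (Tai, 31, ops, Gamma, 24, 38), (Tai, 31, ops, Gamma, 26, 24), (Tai, 31, ops, Gamma, 29, 20), (Tai, 32, eng, Nova, 21, 3), (Tai, 32, eng, Nova, 24, 38), (Tai, 32, eng, Nova, 26, 24), (Tai, 32, eng, Nova, 29, 20), (Tai, 4, eng, Nova, 21, 3), (Tai, 4, eng, Nova, 24, 38), (Tai, 4, eng, Nova, 26, 24), (Tai, 4, eng, Nova, 29, 20)}.
Joining (Sale JOIN Store) and Product on region yields {(Tai, 14, k2, Atlas, 21, 3, 12, 36), (Tai, 14, k2, Atlas, 24, 38, 12, 36), (Tai, 14, k2, Atlas, 26, 24, 12, 36), (Tai, 14, k2, Atlas, 29, 20, 12, 36), (Tai, 19, x2, Helix, 21, 3, 33, 29), (Tai, 19, x2, Helix, 24, 38, 33, 29), (Tai, 19, x2, Helix, 26, 24, 33, 29), (Tai, 19, x2, Helix, 29, 20, 33, 29), (Tai, 31, ops, Gamma, 21, 3, 2, 1), (Tai, 31, ops, Gamma, 24, 38, 2, 1), (Tai, 31, ops, Gamma, 26, 24, 2, 1), (Tai, 31, ops, Gamma, 29, 20, 2, 1), (Tai, 32, eng, Nova, 21, 3, 30, 4), (Tai, 32, eng, Nova, 24, 38, 30, 4), (Tai, 32, eng, Nova, 26, 24, 30, 4), (Tai, 32, eng, Nova, 29, 20, 30, 4), (Tai, 4, eng, Nova, 21, 3, 30, 4), (Tai, 4, eng, Nova, 24, 38, 30, 4), (Tai, 4, eng, Nova, 26, 24, 30, 4), (Tai, 4, eng, Nova, 29, 20, 30, 4)}.
Selection pid ≤ 35: {(Tai, 14, k2, Atlas, 21, 3, 12, 36), (Tai, 14, k2, Atlas, 26, 24, 12, 36), (Tai, 14, k2, Atlas, 29, 20, 12, 36), (Tai, 19, x2, Helix, 21, 3, 33, 29), (Tai, 19, x2, Helix, 26, 24, 33, 29), (Tai, 19, x2, Helix, 29, 20, 33, 29), (Tai, 31, ops, Gamma, 21, 3, 2, 1), (Tai, 31, ops, Gamma, 26, 24, 2, 1), (Tai, 31, ops, Gamma, 29, 20, 2, 1), (Tai, 32, eng, Nova, 21, 3, 30, 4), (Tai, 32, eng, Nova, 26, 24, 30, 4), (Tai, 32, eng, Nova, 29, 20, 30, 4), (Tai, 4, eng, Nova, 21, 3, 30, 4), (Tai, 4, eng, Nova, 26, 24, 30, 4), (Tai, 4, eng, Nova, 29, 20, 30, 4)}
Selection pid > 3: {(Tai, 14, k2, Atlas, 26, 24, 12, 36), (Tai, 14, k2, Atlas, 29, 20, 12, 36), (Tai, 19, x2, Helix, 26, 24, 33, 29), (Tai, 19, x2, Helix, 29, 20, 33, 29), (Tai, 31, ops, Gamma, 26, 24, 2, 1), (Tai, 31, ops, Gamma, 29, 20, 2, 1), (Tai, 32, eng, Nova, 26, 24, 30, 4), (Tai, 32, eng, Nova, 29, 20, 30, 4), (Tai, 4, eng, Nova, 26, 24, 30, 4), (Tai, 4, eng, Nova, 29, 20, 30, 4)}
Keep only column(s) region, cid, sid (5 duplicate(s) eliminated): {(eng, 32, 4), (eng, 4, 4), (k2, 14, 36), (ops, 31, 1), (x2, 19, 29)}

{(eng, 32, 4), (eng, 4, 4), (k2, 14, 36), (ops, 31, 1), (x2, 19, 29)}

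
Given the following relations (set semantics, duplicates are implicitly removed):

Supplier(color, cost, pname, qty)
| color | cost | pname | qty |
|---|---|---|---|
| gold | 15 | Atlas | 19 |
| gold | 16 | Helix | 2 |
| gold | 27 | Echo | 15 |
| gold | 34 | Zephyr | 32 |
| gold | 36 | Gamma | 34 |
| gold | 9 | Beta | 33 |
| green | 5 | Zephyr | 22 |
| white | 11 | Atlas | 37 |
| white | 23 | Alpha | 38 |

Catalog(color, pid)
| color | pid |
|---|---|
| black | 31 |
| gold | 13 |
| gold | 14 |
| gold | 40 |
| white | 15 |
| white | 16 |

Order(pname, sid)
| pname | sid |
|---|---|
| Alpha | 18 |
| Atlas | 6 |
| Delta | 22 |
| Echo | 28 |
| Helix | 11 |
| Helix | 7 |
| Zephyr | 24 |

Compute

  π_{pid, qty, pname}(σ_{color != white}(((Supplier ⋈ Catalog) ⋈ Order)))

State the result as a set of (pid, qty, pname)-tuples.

{(13, 15, Echo), (13, 19, Atlas), (13, 2, Helix), (13, 32, Zephyr), (14, 15, Echo), (14, 19, Atlas), (14, 2, Helix), (14, 32, Zephyr), (40, 15, Echo), (40, 19, Atlas), (40, 2, Helix), (40, 32, Zephyr)}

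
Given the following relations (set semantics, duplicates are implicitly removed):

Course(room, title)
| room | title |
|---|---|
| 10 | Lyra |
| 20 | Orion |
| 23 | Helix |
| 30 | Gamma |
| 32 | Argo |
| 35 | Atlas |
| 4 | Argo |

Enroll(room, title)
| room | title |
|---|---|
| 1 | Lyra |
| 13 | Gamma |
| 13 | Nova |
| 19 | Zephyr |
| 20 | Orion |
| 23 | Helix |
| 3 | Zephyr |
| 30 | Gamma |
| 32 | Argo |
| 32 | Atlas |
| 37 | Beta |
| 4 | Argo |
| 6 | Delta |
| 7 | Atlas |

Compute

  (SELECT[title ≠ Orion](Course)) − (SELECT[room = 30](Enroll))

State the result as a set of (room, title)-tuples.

Apply σ_{title ≠ Orion}; surviving tuples: {(10, Lyra), (23, Helix), (30, Gamma), (32, Argo), (35, Atlas), (4, Argo)}
Apply σ_{room = 30}; surviving tuples: {(30, Gamma)}
Taking the difference: {(10, Lyra), (23, Helix), (32, Argo), (35, Atlas), (4, Argo)}

{(10, Lyra), (23, Helix), (32, Argo), (35, Atlas), (4, Argo)}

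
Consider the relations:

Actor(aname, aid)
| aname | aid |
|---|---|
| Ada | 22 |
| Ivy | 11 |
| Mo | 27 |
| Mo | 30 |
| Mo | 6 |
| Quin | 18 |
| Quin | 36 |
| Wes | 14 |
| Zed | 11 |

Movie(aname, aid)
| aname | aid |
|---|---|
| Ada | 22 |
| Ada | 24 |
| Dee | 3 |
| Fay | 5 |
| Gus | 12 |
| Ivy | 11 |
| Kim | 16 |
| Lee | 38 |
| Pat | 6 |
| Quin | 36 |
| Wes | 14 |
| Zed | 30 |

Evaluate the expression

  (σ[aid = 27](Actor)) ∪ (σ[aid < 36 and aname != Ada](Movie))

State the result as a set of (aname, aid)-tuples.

Selection aid = 27: {(Mo, 27)}
Selection aid < 36 and aname != Ada: {(Dee, 3), (Fay, 5), (Gus, 12), (Ivy, 11), (Kim, 16), (Pat, 6), (Wes, 14), (Zed, 30)}
Union: {(Mo, 27)} with {(Dee, 3), (Fay, 5), (Gus, 12), (Ivy, 11), (Kim, 16), (Pat, 6), (Wes, 14), (Zed, 30)} → {(Dee, 3), (Fay, 5), (Gus, 12), (Ivy, 11), (Kim, 16), (Mo, 27), (Pat, 6), (Wes, 14), (Zed, 30)}

{(Dee, 3), (Fay, 5), (Gus, 12), (Ivy, 11), (Kim, 16), (Mo, 27), (Pat, 6), (Wes, 14), (Zed, 30)}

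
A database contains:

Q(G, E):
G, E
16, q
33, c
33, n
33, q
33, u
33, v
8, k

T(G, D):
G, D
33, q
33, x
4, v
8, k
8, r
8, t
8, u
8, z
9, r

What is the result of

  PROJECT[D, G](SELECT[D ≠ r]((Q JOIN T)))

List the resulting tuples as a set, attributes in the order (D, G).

{(k, 8), (q, 33), (t, 8), (u, 8), (x, 33), (z, 8)}

Joining Q and T on G yields {(33, c, q), (33, c, x), (33, n, q), (33, n, x), (33, q, q), (33, q, x), (33, u, q), (33, u, x), (33, v, q), (33, v, x), (8, k, k), (8, k, r), (8, k, t), (8, k, u), (8, k, z)}.
Selection D ≠ r: {(33, c, q), (33, c, x), (33, n, q), (33, n, x), (33, q, q), (33, q, x), (33, u, q), (33, u, x), (33, v, q), (33, v, x), (8, k, k), (8, k, t), (8, k, u), (8, k, z)}
Keep only column(s) D, G (8 duplicate(s) eliminated): {(k, 8), (q, 33), (t, 8), (u, 8), (x, 33), (z, 8)}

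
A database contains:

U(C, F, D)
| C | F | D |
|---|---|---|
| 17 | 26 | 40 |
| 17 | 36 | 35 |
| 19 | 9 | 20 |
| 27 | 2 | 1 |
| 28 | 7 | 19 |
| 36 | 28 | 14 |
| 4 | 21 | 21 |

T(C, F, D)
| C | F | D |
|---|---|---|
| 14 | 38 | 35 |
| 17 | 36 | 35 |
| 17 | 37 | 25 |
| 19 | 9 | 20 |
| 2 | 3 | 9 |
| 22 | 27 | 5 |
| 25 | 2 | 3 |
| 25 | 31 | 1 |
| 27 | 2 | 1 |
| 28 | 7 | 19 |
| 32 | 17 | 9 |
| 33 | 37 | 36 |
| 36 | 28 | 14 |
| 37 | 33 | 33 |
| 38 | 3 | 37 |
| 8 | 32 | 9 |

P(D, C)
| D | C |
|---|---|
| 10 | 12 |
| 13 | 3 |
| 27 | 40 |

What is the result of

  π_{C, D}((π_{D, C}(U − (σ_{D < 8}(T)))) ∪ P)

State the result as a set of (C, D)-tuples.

σ[D < 8]: keep tuples satisfying D < 8 → {(22, 27, 5), (25, 2, 3), (25, 31, 1), (27, 2, 1)}
Set difference of the two operands is {(17, 26, 40), (17, 36, 35), (19, 9, 20), (28, 7, 19), (36, 28, 14), (4, 21, 21)}.
π_{D, C} gives {(14, 36), (19, 28), (20, 19), (21, 4), (35, 17), (40, 17)}.
Set union of the two operands is {(10, 12), (13, 3), (14, 36), (19, 28), (20, 19), (21, 4), (27, 40), (35, 17), (40, 17)}.
π_{C, D} gives {(12, 10), (17, 35), (17, 40), (19, 20), (28, 19), (3, 13), (36, 14), (4, 21), (40, 27)}.

{(12, 10), (17, 35), (17, 40), (19, 20), (28, 19), (3, 13), (36, 14), (4, 21), (40, 27)}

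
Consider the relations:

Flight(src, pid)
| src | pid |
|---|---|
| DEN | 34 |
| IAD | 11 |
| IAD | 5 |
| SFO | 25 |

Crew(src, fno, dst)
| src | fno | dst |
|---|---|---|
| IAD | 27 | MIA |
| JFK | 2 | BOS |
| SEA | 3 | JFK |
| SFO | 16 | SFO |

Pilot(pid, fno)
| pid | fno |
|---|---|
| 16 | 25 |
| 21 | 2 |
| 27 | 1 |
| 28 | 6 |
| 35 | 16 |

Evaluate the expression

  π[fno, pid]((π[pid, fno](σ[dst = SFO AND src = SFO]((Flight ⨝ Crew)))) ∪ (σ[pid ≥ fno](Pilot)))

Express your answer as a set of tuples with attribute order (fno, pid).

Natural join on src: {(IAD, 11, 27, MIA), (IAD, 5, 27, MIA), (SFO, 25, 16, SFO)}
σ[dst = SFO AND src = SFO]: keep tuples satisfying dst = SFO AND src = SFO → {(SFO, 25, 16, SFO)}
Projecting to pid, fno: {(25, 16)}
σ[pid ≥ fno]: keep tuples satisfying pid ≥ fno → {(21, 2), (27, 1), (28, 6), (35, 16)}
Taking the union: {(21, 2), (25, 16), (27, 1), (28, 6), (35, 16)}
Projecting to fno, pid: {(1, 27), (16, 25), (16, 35), (2, 21), (6, 28)}

{(1, 27), (16, 25), (16, 35), (2, 21), (6, 28)}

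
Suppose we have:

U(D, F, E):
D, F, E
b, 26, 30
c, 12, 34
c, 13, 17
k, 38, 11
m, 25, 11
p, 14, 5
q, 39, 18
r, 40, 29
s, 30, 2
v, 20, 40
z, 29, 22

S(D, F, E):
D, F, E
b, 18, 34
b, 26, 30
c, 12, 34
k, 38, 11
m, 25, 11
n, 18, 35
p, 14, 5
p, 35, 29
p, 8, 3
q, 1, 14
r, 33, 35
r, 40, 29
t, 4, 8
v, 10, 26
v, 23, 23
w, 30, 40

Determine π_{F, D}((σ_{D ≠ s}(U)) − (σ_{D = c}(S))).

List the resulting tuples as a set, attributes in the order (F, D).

{(13, c), (14, p), (20, v), (25, m), (26, b), (29, z), (38, k), (39, q), (40, r)}

σ[D ≠ s]: keep tuples satisfying D ≠ s → {(b, 26, 30), (c, 12, 34), (c, 13, 17), (k, 38, 11), (m, 25, 11), (p, 14, 5), (q, 39, 18), (r, 40, 29), (v, 20, 40), (z, 29, 22)}
σ[D = c]: keep tuples satisfying D = c → {(c, 12, 34)}
Taking the difference: {(b, 26, 30), (c, 13, 17), (k, 38, 11), (m, 25, 11), (p, 14, 5), (q, 39, 18), (r, 40, 29), (v, 20, 40), (z, 29, 22)}
π[F, D]: project onto (F, D) → {(13, c), (14, p), (20, v), (25, m), (26, b), (29, z), (38, k), (39, q), (40, r)}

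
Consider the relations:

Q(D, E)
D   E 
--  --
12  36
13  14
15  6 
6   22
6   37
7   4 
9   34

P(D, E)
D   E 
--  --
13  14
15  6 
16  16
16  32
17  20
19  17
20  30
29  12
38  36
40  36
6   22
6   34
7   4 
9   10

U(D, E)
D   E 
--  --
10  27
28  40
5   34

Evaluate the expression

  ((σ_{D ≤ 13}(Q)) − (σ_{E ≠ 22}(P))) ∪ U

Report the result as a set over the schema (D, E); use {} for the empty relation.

σ[D ≤ 13]: keep tuples satisfying D ≤ 13 → {(12, 36), (13, 14), (6, 22), (6, 37), (7, 4), (9, 34)}
σ[E ≠ 22]: keep tuples satisfying E ≠ 22 → {(13, 14), (15, 6), (16, 16), (16, 32), (17, 20), (19, 17), (20, 30), (29, 12), (38, 36), (40, 36), (6, 34), (7, 4), (9, 10)}
Difference: {(12, 36), (13, 14), (6, 22), (6, 37), (7, 4), (9, 34)} with {(13, 14), (15, 6), (16, 16), (16, 32), (17, 20), (19, 17), (20, 30), (29, 12), (38, 36), (40, 36), (6, 34), (7, 4), (9, 10)} → {(12, 36), (6, 22), (6, 37), (9, 34)}
Union: {(12, 36), (6, 22), (6, 37), (9, 34)} with {(10, 27), (28, 40), (5, 34)} → {(10, 27), (12, 36), (28, 40), (5, 34), (6, 22), (6, 37), (9, 34)}

{(10, 27), (12, 36), (28, 40), (5, 34), (6, 22), (6, 37), (9, 34)}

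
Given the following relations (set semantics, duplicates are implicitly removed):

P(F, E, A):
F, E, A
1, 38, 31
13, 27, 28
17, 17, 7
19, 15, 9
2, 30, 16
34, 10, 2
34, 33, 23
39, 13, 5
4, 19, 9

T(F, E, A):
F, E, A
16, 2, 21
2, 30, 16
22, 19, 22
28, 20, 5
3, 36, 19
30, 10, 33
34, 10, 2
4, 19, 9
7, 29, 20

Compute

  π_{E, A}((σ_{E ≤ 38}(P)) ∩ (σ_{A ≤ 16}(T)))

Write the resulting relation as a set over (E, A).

{(10, 2), (19, 9), (30, 16)}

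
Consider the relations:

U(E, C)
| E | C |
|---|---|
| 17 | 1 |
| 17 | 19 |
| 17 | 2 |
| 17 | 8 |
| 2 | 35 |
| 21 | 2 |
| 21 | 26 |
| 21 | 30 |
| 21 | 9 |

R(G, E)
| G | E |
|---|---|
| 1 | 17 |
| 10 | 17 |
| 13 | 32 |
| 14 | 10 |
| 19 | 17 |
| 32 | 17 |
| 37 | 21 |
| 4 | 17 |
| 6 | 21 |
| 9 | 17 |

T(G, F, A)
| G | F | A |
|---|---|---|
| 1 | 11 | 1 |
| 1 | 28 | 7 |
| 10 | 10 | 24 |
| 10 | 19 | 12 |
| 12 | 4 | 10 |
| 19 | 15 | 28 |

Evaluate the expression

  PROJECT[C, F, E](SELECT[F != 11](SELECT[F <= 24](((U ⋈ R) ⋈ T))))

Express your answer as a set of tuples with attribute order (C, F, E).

U ⋈ R (natural join on E): {(17, 1, 1), (17, 1, 10), (17, 1, 19), (17, 1, 32), (17, 1, 4), (17, 1, 9), (17, 19, 1), (17, 19, 10), (17, 19, 19), (17, 19, 32), (17, 19, 4), (17, 19, 9), (17, 2, 1), (17, 2, 10), (17, 2, 19), (17, 2, 32), (17, 2, 4), (17, 2, 9), (17, 8, 1), (17, 8, 10), (17, 8, 19), (17, 8, 32), (17, 8, 4), (17, 8, 9), (21, 2, 37), (21, 2, 6), (21, 26, 37), (21, 26, 6), (21, 30, 37), (21, 30, 6), (21, 9, 37), (21, 9, 6)}
(U ⋈ R) ⋈ T (natural join on G): {(17, 1, 1, 11, 1), (17, 1, 1, 28, 7), (17, 1, 10, 10, 24), (17, 1, 10, 19, 12), (17, 1, 19, 15, 28), (17, 19, 1, 11, 1), (17, 19, 1, 28, 7), (17, 19, 10, 10, 24), (17, 19, 10, 19, 12), (17, 19, 19, 15, 28), (17, 2, 1, 11, 1), (17, 2, 1, 28, 7), (17, 2, 10, 10, 24), (17, 2, 10, 19, 12), (17, 2, 19, 15, 28), (17, 8, 1, 11, 1), (17, 8, 1, 28, 7), (17, 8, 10, 10, 24), (17, 8, 10, 19, 12), (17, 8, 19, 15, 28)}
σ[F <= 24]: keep tuples satisfying F <= 24 → {(17, 1, 1, 11, 1), (17, 1, 10, 10, 24), (17, 1, 10, 19, 12), (17, 1, 19, 15, 28), (17, 19, 1, 11, 1), (17, 19, 10, 10, 24), (17, 19, 10, 19, 12), (17, 19, 19, 15, 28), (17, 2, 1, 11, 1), (17, 2, 10, 10, 24), (17, 2, 10, 19, 12), (17, 2, 19, 15, 28), (17, 8, 1, 11, 1), (17, 8, 10, 10, 24), (17, 8, 10, 19, 12), (17, 8, 19, 15, 28)}
σ[F != 11]: keep tuples satisfying F != 11 → {(17, 1, 10, 10, 24), (17, 1, 10, 19, 12), (17, 1, 19, 15, 28), (17, 19, 10, 10, 24), (17, 19, 10, 19, 12), (17, 19, 19, 15, 28), (17, 2, 10, 10, 24), (17, 2, 10, 19, 12), (17, 2, 19, 15, 28), (17, 8, 10, 10, 24), (17, 8, 10, 19, 12), (17, 8, 19, 15, 28)}
π[C, F, E]: project onto (C, F, E) → {(1, 10, 17), (1, 15, 17), (1, 19, 17), (19, 10, 17), (19, 15, 17), (19, 19, 17), (2, 10, 17), (2, 15, 17), (2, 19, 17), (8, 10, 17), (8, 15, 17), (8, 19, 17)}

{(1, 10, 17), (1, 15, 17), (1, 19, 17), (19, 10, 17), (19, 15, 17), (19, 19, 17), (2, 10, 17), (2, 15, 17), (2, 19, 17), (8, 10, 17), (8, 15, 17), (8, 19, 17)}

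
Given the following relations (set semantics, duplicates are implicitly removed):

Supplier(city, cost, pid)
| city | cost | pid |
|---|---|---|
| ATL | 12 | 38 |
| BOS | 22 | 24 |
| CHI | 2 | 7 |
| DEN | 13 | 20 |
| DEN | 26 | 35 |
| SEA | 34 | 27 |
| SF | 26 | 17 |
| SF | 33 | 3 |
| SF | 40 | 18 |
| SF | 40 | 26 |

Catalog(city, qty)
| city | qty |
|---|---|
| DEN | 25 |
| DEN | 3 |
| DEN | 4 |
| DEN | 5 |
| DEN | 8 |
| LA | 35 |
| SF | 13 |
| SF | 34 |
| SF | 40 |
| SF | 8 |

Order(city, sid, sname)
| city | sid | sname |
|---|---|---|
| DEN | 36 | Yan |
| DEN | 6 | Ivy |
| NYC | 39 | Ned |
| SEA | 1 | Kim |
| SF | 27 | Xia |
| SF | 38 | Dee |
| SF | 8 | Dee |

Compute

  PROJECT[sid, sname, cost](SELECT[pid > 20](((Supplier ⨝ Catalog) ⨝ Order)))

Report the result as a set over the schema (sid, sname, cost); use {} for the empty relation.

Natural join on city: {(DEN, 13, 20, 25), (DEN, 13, 20, 3), (DEN, 13, 20, 4), (DEN, 13, 20, 5), (DEN, 13, 20, 8), (DEN, 26, 35, 25), (DEN, 26, 35, 3), (DEN, 26, 35, 4), (DEN, 26, 35, 5), (DEN, 26, 35, 8), (SF, 26, 17, 13), (SF, 26, 17, 34), (SF, 26, 17, 40), (SF, 26, 17, 8), (SF, 33, 3, 13), (SF, 33, 3, 34), (SF, 33, 3, 40), (SF, 33, 3, 8), (SF, 40, 18, 13), (SF, 40, 18, 34), (SF, 40, 18, 40), (SF, 40, 18, 8), (SF, 40, 26, 13), (SF, 40, 26, 34), (SF, 40, 26, 40), (SF, 40, 26, 8)}
Natural join on city: {(DEN, 13, 20, 25, 36, Yan), (DEN, 13, 20, 25, 6, Ivy), (DEN, 13, 20, 3, 36, Yan), (DEN, 13, 20, 3, 6, Ivy), (DEN, 13, 20, 4, 36, Yan), (DEN, 13, 20, 4, 6, Ivy), (DEN, 13, 20, 5, 36, Yan), (DEN, 13, 20, 5, 6, Ivy), (DEN, 13, 20, 8, 36, Yan), (DEN, 13, 20, 8, 6, Ivy), (DEN, 26, 35, 25, 36, Yan), (DEN, 26, 35, 25, 6, Ivy), (DEN, 26, 35, 3, 36, Yan), (DEN, 26, 35, 3, 6, Ivy), (DEN, 26, 35, 4, 36, Yan), (DEN, 26, 35, 4, 6, Ivy), (DEN, 26, 35, 5, 36, Yan), (DEN, 26, 35, 5, 6, Ivy), (DEN, 26, 35, 8, 36, Yan), (DEN, 26, 35, 8, 6, Ivy), (SF, 26, 17, 13, 27, Xia), (SF, 26, 17, 13, 38, Dee), (SF, 26, 17, 13, 8, Dee), (SF, 26, 17, 34, 27, Xia), (SF, 26, 17, 34, 38, Dee), (SF, 26, 17, 34, 8, Dee), (SF, 26, 17, 40, 27, Xia), (SF, 26, 17, 40, 38, Dee), (SF, 26, 17, 40, 8, Dee), (SF, 26, 17, 8, 27, Xia), (SF, 26, 17, 8, 38, Dee), (SF, 26, 17, 8, 8, Dee), (SF, 33, 3, 13, 27, Xia), (SF, 33, 3, 13, 38, Dee), (SF, 33, 3, 13, 8, Dee), (SF, 33, 3, 34, 27, Xia), (SF, 33, 3, 34, 38, Dee), (SF, 33, 3, 34, 8, Dee), (SF, 33, 3, 40, 27, Xia), (SF, 33, 3, 40, 38, Dee), (SF, 33, 3, 40, 8, Dee), (SF, 33, 3, 8, 27, Xia), (SF, 33, 3, 8, 38, Dee), (SF, 33, 3, 8, 8, Dee), (SF, 40, 18, 13, 27, Xia), (SF, 40, 18, 13, 38, Dee), (SF, 40, 18, 13, 8, Dee), (SF, 40, 18, 34, 27, Xia), (SF, 40, 18, 34, 38, Dee), (SF, 40, 18, 34, 8, Dee), (SF, 40, 18, 40, 27, Xia), (SF, 40, 18, 40, 38, Dee), (SF, 40, 18, 40, 8, Dee), (SF, 40, 18, 8, 27, Xia), (SF, 40, 18, 8, 38, Dee), (SF, 40, 18, 8, 8, Dee), (SF, 40, 26, 13, 27, Xia), (SF, 40, 26, 13, 38, Dee), (SF, 40, 26, 13, 8, Dee), (SF, 40, 26, 34, 27, Xia), (SF, 40, 26, 34, 38, Dee), (SF, 40, 26, 34, 8, Dee), (SF, 40, 26, 40, 27, Xia), (SF, 40, 26, 40, 38, Dee), (SF, 40, 26, 40, 8, Dee), (SF, 40, 26, 8, 27, Xia), (SF, 40, 26, 8, 38, Dee), (SF, 40, 26, 8, 8, Dee)}
σ[pid > 20]: keep tuples satisfying pid > 20 → {(DEN, 26, 35, 25, 36, Yan), (DEN, 26, 35, 25, 6, Ivy), (DEN, 26, 35, 3, 36, Yan), (DEN, 26, 35, 3, 6, Ivy), (DEN, 26, 35, 4, 36, Yan), (DEN, 26, 35, 4, 6, Ivy), (DEN, 26, 35, 5, 36, Yan), (DEN, 26, 35, 5, 6, Ivy), (DEN, 26, 35, 8, 36, Yan), (DEN, 26, 35, 8, 6, Ivy), (SF, 40, 26, 13, 27, Xia), (SF, 40, 26, 13, 38, Dee), (SF, 40, 26, 13, 8, Dee), (SF, 40, 26, 34, 27, Xia), (SF, 40, 26, 34, 38, Dee), (SF, 40, 26, 34, 8, Dee), (SF, 40, 26, 40, 27, Xia), (SF, 40, 26, 40, 38, Dee), (SF, 40, 26, 40, 8, Dee), (SF, 40, 26, 8, 27, Xia), (SF, 40, 26, 8, 38, Dee), (SF, 40, 26, 8, 8, Dee)}
Projecting to sid, sname, cost (17 duplicate(s) eliminated): {(27, Xia, 40), (36, Yan, 26), (38, Dee, 40), (6, Ivy, 26), (8, Dee, 40)}

{(27, Xia, 40), (36, Yan, 26), (38, Dee, 40), (6, Ivy, 26), (8, Dee, 40)}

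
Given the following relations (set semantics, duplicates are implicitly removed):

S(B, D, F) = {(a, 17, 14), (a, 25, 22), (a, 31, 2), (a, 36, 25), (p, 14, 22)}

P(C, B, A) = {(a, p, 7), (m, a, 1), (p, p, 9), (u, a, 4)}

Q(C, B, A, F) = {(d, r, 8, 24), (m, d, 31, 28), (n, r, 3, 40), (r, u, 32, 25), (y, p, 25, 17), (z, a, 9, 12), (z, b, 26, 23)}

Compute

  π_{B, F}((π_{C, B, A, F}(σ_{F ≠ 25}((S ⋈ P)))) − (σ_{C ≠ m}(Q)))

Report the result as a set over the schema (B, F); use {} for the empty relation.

{(a, 14), (a, 2), (a, 22), (p, 22)}

S ⋈ P (natural join on B): {(a, 17, 14, m, 1), (a, 17, 14, u, 4), (a, 25, 22, m, 1), (a, 25, 22, u, 4), (a, 31, 2, m, 1), (a, 31, 2, u, 4), (a, 36, 25, m, 1), (a, 36, 25, u, 4), (p, 14, 22, a, 7), (p, 14, 22, p, 9)}
Selection F ≠ 25: {(a, 17, 14, m, 1), (a, 17, 14, u, 4), (a, 25, 22, m, 1), (a, 25, 22, u, 4), (a, 31, 2, m, 1), (a, 31, 2, u, 4), (p, 14, 22, a, 7), (p, 14, 22, p, 9)}
π[C, B, A, F]: project onto (C, B, A, F) → {(a, p, 7, 22), (m, a, 1, 14), (m, a, 1, 2), (m, a, 1, 22), (p, p, 9, 22), (u, a, 4, 14), (u, a, 4, 2), (u, a, 4, 22)}
Selection C ≠ m: {(d, r, 8, 24), (n, r, 3, 40), (r, u, 32, 25), (y, p, 25, 17), (z, a, 9, 12), (z, b, 26, 23)}
Taking the difference: {(a, p, 7, 22), (m, a, 1, 14), (m, a, 1, 2), (m, a, 1, 22), (p, p, 9, 22), (u, a, 4, 14), (u, a, 4, 2), (u, a, 4, 22)}
π[B, F]: project onto (B, F) (4 duplicate(s) eliminated) → {(a, 14), (a, 2), (a, 22), (p, 22)}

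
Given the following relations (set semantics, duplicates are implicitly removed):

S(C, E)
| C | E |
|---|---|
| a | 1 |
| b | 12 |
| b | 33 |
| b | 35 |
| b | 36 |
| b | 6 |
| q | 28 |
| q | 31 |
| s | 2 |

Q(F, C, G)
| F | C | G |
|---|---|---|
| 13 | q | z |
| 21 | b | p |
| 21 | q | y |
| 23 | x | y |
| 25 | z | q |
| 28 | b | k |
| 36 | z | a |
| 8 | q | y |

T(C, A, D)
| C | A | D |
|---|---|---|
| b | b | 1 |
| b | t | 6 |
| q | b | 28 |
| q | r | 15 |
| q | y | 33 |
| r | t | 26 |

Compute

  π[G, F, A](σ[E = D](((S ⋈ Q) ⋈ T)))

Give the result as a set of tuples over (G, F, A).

{(k, 28, t), (p, 21, t), (y, 21, b), (y, 8, b), (z, 13, b)}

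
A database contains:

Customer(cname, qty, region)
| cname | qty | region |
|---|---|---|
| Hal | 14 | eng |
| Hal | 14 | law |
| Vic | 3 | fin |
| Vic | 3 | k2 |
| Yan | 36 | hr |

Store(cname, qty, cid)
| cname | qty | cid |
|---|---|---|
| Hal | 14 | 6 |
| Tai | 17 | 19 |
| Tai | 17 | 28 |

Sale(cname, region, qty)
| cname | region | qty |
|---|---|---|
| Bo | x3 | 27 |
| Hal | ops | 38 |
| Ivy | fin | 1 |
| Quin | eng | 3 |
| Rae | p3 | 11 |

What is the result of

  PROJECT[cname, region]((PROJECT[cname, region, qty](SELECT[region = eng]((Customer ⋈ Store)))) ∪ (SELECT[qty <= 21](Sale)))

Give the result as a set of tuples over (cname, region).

Natural join on cname, qty: {(Hal, 14, eng, 6), (Hal, 14, law, 6)}
Filtering on region = eng leaves {(Hal, 14, eng, 6)}.
Keep only column(s) cname, region, qty: {(Hal, eng, 14)}
Filtering on qty <= 21 leaves {(Ivy, fin, 1), (Quin, eng, 3), (Rae, p3, 11)}.
Taking the union: {(Hal, eng, 14), (Ivy, fin, 1), (Quin, eng, 3), (Rae, p3, 11)}
Keep only column(s) cname, region: {(Hal, eng), (Ivy, fin), (Quin, eng), (Rae, p3)}

{(Hal, eng), (Ivy, fin), (Quin, eng), (Rae, p3)}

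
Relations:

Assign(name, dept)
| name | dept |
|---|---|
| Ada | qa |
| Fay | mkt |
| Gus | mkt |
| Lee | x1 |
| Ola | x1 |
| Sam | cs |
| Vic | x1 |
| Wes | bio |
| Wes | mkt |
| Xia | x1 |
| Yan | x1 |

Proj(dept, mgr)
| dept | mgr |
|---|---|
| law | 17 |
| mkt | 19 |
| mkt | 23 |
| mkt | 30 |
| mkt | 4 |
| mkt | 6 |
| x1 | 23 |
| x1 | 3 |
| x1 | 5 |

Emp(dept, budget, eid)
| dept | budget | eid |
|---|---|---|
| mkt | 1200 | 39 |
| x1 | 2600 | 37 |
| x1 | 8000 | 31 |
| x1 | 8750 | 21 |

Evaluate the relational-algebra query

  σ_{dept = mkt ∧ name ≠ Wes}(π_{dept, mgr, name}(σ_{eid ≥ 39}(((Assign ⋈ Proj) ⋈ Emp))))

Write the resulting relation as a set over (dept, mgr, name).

Assign ⋈ Proj (natural join on dept): {(Fay, mkt, 19), (Fay, mkt, 23), (Fay, mkt, 30), (Fay, mkt, 4), (Fay, mkt, 6), (Gus, mkt, 19), (Gus, mkt, 23), (Gus, mkt, 30), (Gus, mkt, 4), (Gus, mkt, 6), (Lee, x1, 23), (Lee, x1, 3), (Lee, x1, 5), (Ola, x1, 23), (Ola, x1, 3), (Ola, x1, 5), (Vic, x1, 23), (Vic, x1, 3), (Vic, x1, 5), (Wes, mkt, 19), (Wes, mkt, 23), (Wes, mkt, 30), (Wes, mkt, 4), (Wes, mkt, 6), (Xia, x1, 23), (Xia, x1, 3), (Xia, x1, 5), (Yan, x1, 23), (Yan, x1, 3), (Yan, x1, 5)}
(Assign ⋈ Proj) ⋈ Emp (natural join on dept): {(Fay, mkt, 19, 1200, 39), (Fay, mkt, 23, 1200, 39), (Fay, mkt, 30, 1200, 39), (Fay, mkt, 4, 1200, 39), (Fay, mkt, 6, 1200, 39), (Gus, mkt, 19, 1200, 39), (Gus, mkt, 23, 1200, 39), (Gus, mkt, 30, 1200, 39), (Gus, mkt, 4, 1200, 39), (Gus, mkt, 6, 1200, 39), (Lee, x1, 23, 2600, 37), (Lee, x1, 23, 8000, 31), (Lee, x1, 23, 8750, 21), (Lee, x1, 3, 2600, 37), (Lee, x1, 3, 8000, 31), (Lee, x1, 3, 8750, 21), (Lee, x1, 5, 2600, 37), (Lee, x1, 5, 8000, 31), (Lee, x1, 5, 8750, 21), (Ola, x1, 23, 2600, 37), (Ola, x1, 23, 8000, 31), (Ola, x1, 23, 8750, 21), (Ola, x1, 3, 2600, 37), (Ola, x1, 3, 8000, 31), (Ola, x1, 3, 8750, 21), (Ola, x1, 5, 2600, 37), (Ola, x1, 5, 8000, 31), (Ola, x1, 5, 8750, 21), (Vic, x1, 23, 2600, 37), (Vic, x1, 23, 8000, 31), (Vic, x1, 23, 8750, 21), (Vic, x1, 3, 2600, 37), (Vic, x1, 3, 8000, 31), (Vic, x1, 3, 8750, 21), (Vic, x1, 5, 2600, 37), (Vic, x1, 5, 8000, 31), (Vic, x1, 5, 8750, 21), (Wes, mkt, 19, 1200, 39), (Wes, mkt, 23, 1200, 39), (Wes, mkt, 30, 1200, 39), (Wes, mkt, 4, 1200, 39), (Wes, mkt, 6, 1200, 39), (Xia, x1, 23, 2600, 37), (Xia, x1, 23, 8000, 31), (Xia, x1, 23, 8750, 21), (Xia, x1, 3, 2600, 37), (Xia, x1, 3, 8000, 31), (Xia, x1, 3, 8750, 21), (Xia, x1, 5, 2600, 37), (Xia, x1, 5, 8000, 31), (Xia, x1, 5, 8750, 21), (Yan, x1, 23, 2600, 37), (Yan, x1, 23, 8000, 31), (Yan, x1, 23, 8750, 21), (Yan, x1, 3, 2600, 37), (Yan, x1, 3, 8000, 31), (Yan, x1, 3, 8750, 21), (Yan, x1, 5, 2600, 37), (Yan, x1, 5, 8000, 31), (Yan, x1, 5, 8750, 21)}
Filtering on eid ≥ 39 leaves {(Fay, mkt, 19, 1200, 39), (Fay, mkt, 23, 1200, 39), (Fay, mkt, 30, 1200, 39), (Fay, mkt, 4, 1200, 39), (Fay, mkt, 6, 1200, 39), (Gus, mkt, 19, 1200, 39), (Gus, mkt, 23, 1200, 39), (Gus, mkt, 30, 1200, 39), (Gus, mkt, 4, 1200, 39), (Gus, mkt, 6, 1200, 39), (Wes, mkt, 19, 1200, 39), (Wes, mkt, 23, 1200, 39), (Wes, mkt, 30, 1200, 39), (Wes, mkt, 4, 1200, 39), (Wes, mkt, 6, 1200, 39)}.
Projecting to dept, mgr, name: {(mkt, 19, Fay), (mkt, 19, Gus), (mkt, 19, Wes), (mkt, 23, Fay), (mkt, 23, Gus), (mkt, 23, Wes), (mkt, 30, Fay), (mkt, 30, Gus), (mkt, 30, Wes), (mkt, 4, Fay), (mkt, 4, Gus), (mkt, 4, Wes), (mkt, 6, Fay), (mkt, 6, Gus), (mkt, 6, Wes)}
Filtering on dept = mkt ∧ name ≠ Wes leaves {(mkt, 19, Fay), (mkt, 19, Gus), (mkt, 23, Fay), (mkt, 23, Gus), (mkt, 30, Fay), (mkt, 30, Gus), (mkt, 4, Fay), (mkt, 4, Gus), (mkt, 6, Fay), (mkt, 6, Gus)}.

{(mkt, 19, Fay), (mkt, 19, Gus), (mkt, 23, Fay), (mkt, 23, Gus), (mkt, 30, Fay), (mkt, 30, Gus), (mkt, 4, Fay), (mkt, 4, Gus), (mkt, 6, Fay), (mkt, 6, Gus)}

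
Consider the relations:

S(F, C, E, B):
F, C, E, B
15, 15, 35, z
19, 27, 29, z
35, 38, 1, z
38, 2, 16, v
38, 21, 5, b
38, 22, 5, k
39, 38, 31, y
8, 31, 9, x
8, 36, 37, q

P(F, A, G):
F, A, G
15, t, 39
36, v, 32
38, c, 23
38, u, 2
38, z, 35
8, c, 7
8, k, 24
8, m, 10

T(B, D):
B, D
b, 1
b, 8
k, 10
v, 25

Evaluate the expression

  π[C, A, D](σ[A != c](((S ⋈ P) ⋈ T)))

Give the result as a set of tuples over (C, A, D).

{(2, u, 25), (2, z, 25), (21, u, 1), (21, u, 8), (21, z, 1), (21, z, 8), (22, u, 10), (22, z, 10)}

Joining S and P on F yields {(15, 15, 35, z, t, 39), (38, 2, 16, v, c, 23), (38, 2, 16, v, u, 2), (38, 2, 16, v, z, 35), (38, 21, 5, b, c, 23), (38, 21, 5, b, u, 2), (38, 21, 5, b, z, 35), (38, 22, 5, k, c, 23), (38, 22, 5, k, u, 2), (38, 22, 5, k, z, 35), (8, 31, 9, x, c, 7), (8, 31, 9, x, k, 24), (8, 31, 9, x, m, 10), (8, 36, 37, q, c, 7), (8, 36, 37, q, k, 24), (8, 36, 37, q, m, 10)}.
Joining (S ⋈ P) and T on B yields {(38, 2, 16, v, c, 23, 25), (38, 2, 16, v, u, 2, 25), (38, 2, 16, v, z, 35, 25), (38, 21, 5, b, c, 23, 1), (38, 21, 5, b, c, 23, 8), (38, 21, 5, b, u, 2, 1), (38, 21, 5, b, u, 2, 8), (38, 21, 5, b, z, 35, 1), (38, 21, 5, b, z, 35, 8), (38, 22, 5, k, c, 23, 10), (38, 22, 5, k, u, 2, 10), (38, 22, 5, k, z, 35, 10)}.
Selection A != c: {(38, 2, 16, v, u, 2, 25), (38, 2, 16, v, z, 35, 25), (38, 21, 5, b, u, 2, 1), (38, 21, 5, b, u, 2, 8), (38, 21, 5, b, z, 35, 1), (38, 21, 5, b, z, 35, 8), (38, 22, 5, k, u, 2, 10), (38, 22, 5, k, z, 35, 10)}
Keep only column(s) C, A, D: {(2, u, 25), (2, z, 25), (21, u, 1), (21, u, 8), (21, z, 1), (21, z, 8), (22, u, 10), (22, z, 10)}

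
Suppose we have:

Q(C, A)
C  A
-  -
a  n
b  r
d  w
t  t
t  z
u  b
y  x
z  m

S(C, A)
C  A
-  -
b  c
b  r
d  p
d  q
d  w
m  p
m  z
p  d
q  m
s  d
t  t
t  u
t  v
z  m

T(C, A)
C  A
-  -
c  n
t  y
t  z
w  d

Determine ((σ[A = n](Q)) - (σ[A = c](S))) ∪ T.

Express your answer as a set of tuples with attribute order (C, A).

{(a, n), (c, n), (t, y), (t, z), (w, d)}

Apply σ_{A = n}; surviving tuples: {(a, n)}
Apply σ_{A = c}; surviving tuples: {(b, c)}
Taking the difference: {(a, n)}
Taking the union: {(a, n), (c, n), (t, y), (t, z), (w, d)}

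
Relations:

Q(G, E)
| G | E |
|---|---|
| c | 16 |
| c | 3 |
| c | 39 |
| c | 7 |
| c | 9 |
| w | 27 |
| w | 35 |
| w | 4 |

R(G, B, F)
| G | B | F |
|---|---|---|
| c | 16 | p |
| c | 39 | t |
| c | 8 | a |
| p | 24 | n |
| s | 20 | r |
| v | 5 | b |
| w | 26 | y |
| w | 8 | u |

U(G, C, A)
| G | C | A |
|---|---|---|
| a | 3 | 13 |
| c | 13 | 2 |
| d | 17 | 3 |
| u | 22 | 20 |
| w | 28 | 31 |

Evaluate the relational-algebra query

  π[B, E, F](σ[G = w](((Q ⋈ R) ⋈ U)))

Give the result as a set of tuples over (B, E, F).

{(26, 27, y), (26, 35, y), (26, 4, y), (8, 27, u), (8, 35, u), (8, 4, u)}

Q ⋈ R (natural join on G): {(c, 16, 16, p), (c, 16, 39, t), (c, 16, 8, a), (c, 3, 16, p), (c, 3, 39, t), (c, 3, 8, a), (c, 39, 16, p), (c, 39, 39, t), (c, 39, 8, a), (c, 7, 16, p), (c, 7, 39, t), (c, 7, 8, a), (c, 9, 16, p), (c, 9, 39, t), (c, 9, 8, a), (w, 27, 26, y), (w, 27, 8, u), (w, 35, 26, y), (w, 35, 8, u), (w, 4, 26, y), (w, 4, 8, u)}
(Q ⋈ R) ⋈ U (natural join on G): {(c, 16, 16, p, 13, 2), (c, 16, 39, t, 13, 2), (c, 16, 8, a, 13, 2), (c, 3, 16, p, 13, 2), (c, 3, 39, t, 13, 2), (c, 3, 8, a, 13, 2), (c, 39, 16, p, 13, 2), (c, 39, 39, t, 13, 2), (c, 39, 8, a, 13, 2), (c, 7, 16, p, 13, 2), (c, 7, 39, t, 13, 2), (c, 7, 8, a, 13, 2), (c, 9, 16, p, 13, 2), (c, 9, 39, t, 13, 2), (c, 9, 8, a, 13, 2), (w, 27, 26, y, 28, 31), (w, 27, 8, u, 28, 31), (w, 35, 26, y, 28, 31), (w, 35, 8, u, 28, 31), (w, 4, 26, y, 28, 31), (w, 4, 8, u, 28, 31)}
Selection G = w: {(w, 27, 26, y, 28, 31), (w, 27, 8, u, 28, 31), (w, 35, 26, y, 28, 31), (w, 35, 8, u, 28, 31), (w, 4, 26, y, 28, 31), (w, 4, 8, u, 28, 31)}
Keep only column(s) B, E, F: {(26, 27, y), (26, 35, y), (26, 4, y), (8, 27, u), (8, 35, u), (8, 4, u)}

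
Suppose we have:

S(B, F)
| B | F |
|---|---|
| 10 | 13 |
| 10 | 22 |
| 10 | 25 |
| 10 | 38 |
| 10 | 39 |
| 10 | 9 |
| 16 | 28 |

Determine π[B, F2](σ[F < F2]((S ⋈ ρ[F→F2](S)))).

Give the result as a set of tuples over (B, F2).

{(10, 13), (10, 22), (10, 25), (10, 38), (10, 39)}

ρ[F→F2]: schema becomes (B, F2); tuples unchanged.
Natural join on B: {(10, 13, 13), (10, 13, 22), (10, 13, 25), (10, 13, 38), (10, 13, 39), (10, 13, 9), (10, 22, 13), (10, 22, 22), (10, 22, 25), (10, 22, 38), (10, 22, 39), (10, 22, 9), (10, 25, 13), (10, 25, 22), (10, 25, 25), (10, 25, 38), (10, 25, 39), (10, 25, 9), (10, 38, 13), (10, 38, 22), (10, 38, 25), (10, 38, 38), (10, 38, 39), (10, 38, 9), (10, 39, 13), (10, 39, 22), (10, 39, 25), (10, 39, 38), (10, 39, 39), (10, 39, 9), (10, 9, 13), (10, 9, 22), (10, 9, 25), (10, 9, 38), (10, 9, 39), (10, 9, 9), (16, 28, 28)}
Filtering on F < F2 leaves {(10, 13, 22), (10, 13, 25), (10, 13, 38), (10, 13, 39), (10, 22, 25), (10, 22, 38), (10, 22, 39), (10, 25, 38), (10, 25, 39), (10, 38, 39), (10, 9, 13), (10, 9, 22), (10, 9, 25), (10, 9, 38), (10, 9, 39)}.
Projecting to B, F2 (10 duplicate(s) eliminated): {(10, 13), (10, 22), (10, 25), (10, 38), (10, 39)}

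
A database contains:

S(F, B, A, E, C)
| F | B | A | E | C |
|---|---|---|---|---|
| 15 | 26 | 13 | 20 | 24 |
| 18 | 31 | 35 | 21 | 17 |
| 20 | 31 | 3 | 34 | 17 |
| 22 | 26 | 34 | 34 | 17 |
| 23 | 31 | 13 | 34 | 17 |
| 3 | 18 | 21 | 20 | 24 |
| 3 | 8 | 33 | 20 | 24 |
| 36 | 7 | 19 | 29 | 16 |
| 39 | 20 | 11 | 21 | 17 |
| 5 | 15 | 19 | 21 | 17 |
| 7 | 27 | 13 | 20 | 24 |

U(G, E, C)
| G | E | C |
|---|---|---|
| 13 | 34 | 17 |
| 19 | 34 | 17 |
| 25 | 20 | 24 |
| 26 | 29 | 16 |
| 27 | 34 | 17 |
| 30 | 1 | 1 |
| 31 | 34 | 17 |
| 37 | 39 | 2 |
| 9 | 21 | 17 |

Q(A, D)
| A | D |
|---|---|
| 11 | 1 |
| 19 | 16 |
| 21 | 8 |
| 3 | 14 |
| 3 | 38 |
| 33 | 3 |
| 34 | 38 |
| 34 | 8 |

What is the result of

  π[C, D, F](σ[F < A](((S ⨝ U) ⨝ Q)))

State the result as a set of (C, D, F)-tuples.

Joining S and U on E, C yields {(15, 26, 13, 20, 24, 25), (18, 31, 35, 21, 17, 9), (20, 31, 3, 34, 17, 13), (20, 31, 3, 34, 17, 19), (20, 31, 3, 34, 17, 27), (20, 31, 3, 34, 17, 31), (22, 26, 34, 34, 17, 13), (22, 26, 34, 34, 17, 19), (22, 26, 34, 34, 17, 27), (22, 26, 34, 34, 17, 31), (23, 31, 13, 34, 17, 13), (23, 31, 13, 34, 17, 19), (23, 31, 13, 34, 17, 27), (23, 31, 13, 34, 17, 31), (3, 18, 21, 20, 24, 25), (3, 8, 33, 20, 24, 25), (36, 7, 19, 29, 16, 26), (39, 20, 11, 21, 17, 9), (5, 15, 19, 21, 17, 9), (7, 27, 13, 20, 24, 25)}.
Joining (S ⨝ U) and Q on A yields {(20, 31, 3, 34, 17, 13, 14), (20, 31, 3, 34, 17, 13, 38), (20, 31, 3, 34, 17, 19, 14), (20, 31, 3, 34, 17, 19, 38), (20, 31, 3, 34, 17, 27, 14), (20, 31, 3, 34, 17, 27, 38), (20, 31, 3, 34, 17, 31, 14), (20, 31, 3, 34, 17, 31, 38), (22, 26, 34, 34, 17, 13, 38), (22, 26, 34, 34, 17, 13, 8), (22, 26, 34, 34, 17, 19, 38), (22, 26, 34, 34, 17, 19, 8), (22, 26, 34, 34, 17, 27, 38), (22, 26, 34, 34, 17, 27, 8), (22, 26, 34, 34, 17, 31, 38), (22, 26, 34, 34, 17, 31, 8), (3, 18, 21, 20, 24, 25, 8), (3, 8, 33, 20, 24, 25, 3), (36, 7, 19, 29, 16, 26, 16), (39, 20, 11, 21, 17, 9, 1), (5, 15, 19, 21, 17, 9, 16)}.
Selection F < A: {(22, 26, 34, 34, 17, 13, 38), (22, 26, 34, 34, 17, 13, 8), (22, 26, 34, 34, 17, 19, 38), (22, 26, 34, 34, 17, 19, 8), (22, 26, 34, 34, 17, 27, 38), (22, 26, 34, 34, 17, 27, 8), (22, 26, 34, 34, 17, 31, 38), (22, 26, 34, 34, 17, 31, 8), (3, 18, 21, 20, 24, 25, 8), (3, 8, 33, 20, 24, 25, 3), (5, 15, 19, 21, 17, 9, 16)}
Projecting to C, D, F (6 duplicate(s) eliminated): {(17, 16, 5), (17, 38, 22), (17, 8, 22), (24, 3, 3), (24, 8, 3)}

{(17, 16, 5), (17, 38, 22), (17, 8, 22), (24, 3, 3), (24, 8, 3)}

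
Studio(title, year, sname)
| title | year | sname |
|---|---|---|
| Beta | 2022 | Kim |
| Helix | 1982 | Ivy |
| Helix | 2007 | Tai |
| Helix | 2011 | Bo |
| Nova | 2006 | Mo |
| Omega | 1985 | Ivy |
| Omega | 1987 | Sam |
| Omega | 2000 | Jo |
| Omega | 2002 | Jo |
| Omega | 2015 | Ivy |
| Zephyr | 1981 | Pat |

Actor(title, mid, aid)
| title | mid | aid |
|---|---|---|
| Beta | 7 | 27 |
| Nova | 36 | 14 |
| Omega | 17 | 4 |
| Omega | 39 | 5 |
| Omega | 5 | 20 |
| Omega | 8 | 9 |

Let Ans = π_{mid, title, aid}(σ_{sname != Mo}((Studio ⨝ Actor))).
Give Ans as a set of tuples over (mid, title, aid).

{(17, Omega, 4), (39, Omega, 5), (5, Omega, 20), (7, Beta, 27), (8, Omega, 9)}

Joining Studio and Actor on title yields {(Beta, 2022, Kim, 7, 27), (Nova, 2006, Mo, 36, 14), (Omega, 1985, Ivy, 17, 4), (Omega, 1985, Ivy, 39, 5), (Omega, 1985, Ivy, 5, 20), (Omega, 1985, Ivy, 8, 9), (Omega, 1987, Sam, 17, 4), (Omega, 1987, Sam, 39, 5), (Omega, 1987, Sam, 5, 20), (Omega, 1987, Sam, 8, 9), (Omega, 2000, Jo, 17, 4), (Omega, 2000, Jo, 39, 5), (Omega, 2000, Jo, 5, 20), (Omega, 2000, Jo, 8, 9), (Omega, 2002, Jo, 17, 4), (Omega, 2002, Jo, 39, 5), (Omega, 2002, Jo, 5, 20), (Omega, 2002, Jo, 8, 9), (Omega, 2015, Ivy, 17, 4), (Omega, 2015, Ivy, 39, 5), (Omega, 2015, Ivy, 5, 20), (Omega, 2015, Ivy, 8, 9)}.
Apply σ_{sname != Mo}; surviving tuples: {(Beta, 2022, Kim, 7, 27), (Omega, 1985, Ivy, 17, 4), (Omega, 1985, Ivy, 39, 5), (Omega, 1985, Ivy, 5, 20), (Omega, 1985, Ivy, 8, 9), (Omega, 1987, Sam, 17, 4), (Omega, 1987, Sam, 39, 5), (Omega, 1987, Sam, 5, 20), (Omega, 1987, Sam, 8, 9), (Omega, 2000, Jo, 17, 4), (Omega, 2000, Jo, 39, 5), (Omega, 2000, Jo, 5, 20), (Omega, 2000, Jo, 8, 9), (Omega, 2002, Jo, 17, 4), (Omega, 2002, Jo, 39, 5), (Omega, 2002, Jo, 5, 20), (Omega, 2002, Jo, 8, 9), (Omega, 2015, Ivy, 17, 4), (Omega, 2015, Ivy, 39, 5), (Omega, 2015, Ivy, 5, 20), (Omega, 2015, Ivy, 8, 9)}
Projecting to mid, title, aid (16 duplicate(s) eliminated): {(17, Omega, 4), (39, Omega, 5), (5, Omega, 20), (7, Beta, 27), (8, Omega, 9)}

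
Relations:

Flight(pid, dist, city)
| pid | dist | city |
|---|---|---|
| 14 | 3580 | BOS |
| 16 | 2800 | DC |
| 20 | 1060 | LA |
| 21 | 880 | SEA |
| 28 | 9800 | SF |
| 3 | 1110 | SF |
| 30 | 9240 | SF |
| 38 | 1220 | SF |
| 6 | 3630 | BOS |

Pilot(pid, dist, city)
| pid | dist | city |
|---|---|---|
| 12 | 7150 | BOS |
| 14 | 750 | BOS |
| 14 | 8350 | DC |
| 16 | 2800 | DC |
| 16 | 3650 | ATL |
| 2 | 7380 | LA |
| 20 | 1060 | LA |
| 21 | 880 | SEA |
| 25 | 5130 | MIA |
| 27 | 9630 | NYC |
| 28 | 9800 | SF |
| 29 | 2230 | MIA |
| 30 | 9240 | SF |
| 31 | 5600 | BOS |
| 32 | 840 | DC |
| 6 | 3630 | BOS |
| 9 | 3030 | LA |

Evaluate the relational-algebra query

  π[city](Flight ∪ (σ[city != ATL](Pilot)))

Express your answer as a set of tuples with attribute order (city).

{BOS, DC, LA, MIA, NYC, SEA, SF}

Selection city != ATL: {(12, 7150, BOS), (14, 750, BOS), (14, 8350, DC), (16, 2800, DC), (2, 7380, LA), (20, 1060, LA), (21, 880, SEA), (25, 5130, MIA), (27, 9630, NYC), (28, 9800, SF), (29, 2230, MIA), (30, 9240, SF), (31, 5600, BOS), (32, 840, DC), (6, 3630, BOS), (9, 3030, LA)}
Union: {(14, 3580, BOS), (16, 2800, DC), (20, 1060, LA), (21, 880, SEA), (28, 9800, SF), (3, 1110, SF), (30, 9240, SF), (38, 1220, SF), (6, 3630, BOS)} with {(12, 7150, BOS), (14, 750, BOS), (14, 8350, DC), (16, 2800, DC), (2, 7380, LA), (20, 1060, LA), (21, 880, SEA), (25, 5130, MIA), (27, 9630, NYC), (28, 9800, SF), (29, 2230, MIA), (30, 9240, SF), (31, 5600, BOS), (32, 840, DC), (6, 3630, BOS), (9, 3030, LA)} → {(12, 7150, BOS), (14, 3580, BOS), (14, 750, BOS), (14, 8350, DC), (16, 2800, DC), (2, 7380, LA), (20, 1060, LA), (21, 880, SEA), (25, 5130, MIA), (27, 9630, NYC), (28, 9800, SF), (29, 2230, MIA), (3, 1110, SF), (30, 9240, SF), (31, 5600, BOS), (32, 840, DC), (38, 1220, SF), (6, 3630, BOS), (9, 3030, LA)}
π_{city} gives {BOS, DC, LA, MIA, NYC, SEA, SF} (12 duplicate(s) eliminated).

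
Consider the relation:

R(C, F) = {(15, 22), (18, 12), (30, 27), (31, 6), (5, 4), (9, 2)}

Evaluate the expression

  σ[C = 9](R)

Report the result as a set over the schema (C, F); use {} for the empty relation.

{(9, 2)}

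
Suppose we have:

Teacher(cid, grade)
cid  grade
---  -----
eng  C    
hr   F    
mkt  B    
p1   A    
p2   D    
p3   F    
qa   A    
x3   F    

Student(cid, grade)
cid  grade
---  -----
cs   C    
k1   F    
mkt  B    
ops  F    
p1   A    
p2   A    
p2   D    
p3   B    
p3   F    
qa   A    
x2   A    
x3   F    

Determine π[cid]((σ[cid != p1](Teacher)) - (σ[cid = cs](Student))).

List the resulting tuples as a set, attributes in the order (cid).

Selection cid != p1: {(eng, C), (hr, F), (mkt, B), (p2, D), (p3, F), (qa, A), (x3, F)}
Selection cid = cs: {(cs, C)}
Difference: {(eng, C), (hr, F), (mkt, B), (p2, D), (p3, F), (qa, A), (x3, F)} with {(cs, C)} → {(eng, C), (hr, F), (mkt, B), (p2, D), (p3, F), (qa, A), (x3, F)}
π[cid]: project onto (cid) → {eng, hr, mkt, p2, p3, qa, x3}

{eng, hr, mkt, p2, p3, qa, x3}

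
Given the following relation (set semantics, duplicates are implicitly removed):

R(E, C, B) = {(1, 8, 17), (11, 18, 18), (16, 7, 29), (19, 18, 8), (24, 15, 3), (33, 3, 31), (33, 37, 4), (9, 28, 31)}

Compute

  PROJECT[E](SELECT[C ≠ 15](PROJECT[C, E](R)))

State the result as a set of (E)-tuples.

π[C, E]: project onto (C, E) → {(15, 24), (18, 11), (18, 19), (28, 9), (3, 33), (37, 33), (7, 16), (8, 1)}
Selection C ≠ 15: {(18, 11), (18, 19), (28, 9), (3, 33), (37, 33), (7, 16), (8, 1)}
π[E]: project onto (E) (1 duplicate(s) eliminated) → {1, 11, 16, 19, 33, 9}

{1, 11, 16, 19, 33, 9}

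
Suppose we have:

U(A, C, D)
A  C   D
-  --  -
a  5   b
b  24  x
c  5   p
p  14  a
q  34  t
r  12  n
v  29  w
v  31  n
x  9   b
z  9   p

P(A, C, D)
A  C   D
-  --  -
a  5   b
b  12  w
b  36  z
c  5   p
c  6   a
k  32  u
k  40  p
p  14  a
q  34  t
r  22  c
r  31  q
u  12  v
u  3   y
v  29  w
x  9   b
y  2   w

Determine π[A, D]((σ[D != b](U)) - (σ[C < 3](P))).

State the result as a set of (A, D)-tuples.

{(b, x), (c, p), (p, a), (q, t), (r, n), (v, n), (v, w), (z, p)}

Apply σ_{D != b}; surviving tuples: {(b, 24, x), (c, 5, p), (p, 14, a), (q, 34, t), (r, 12, n), (v, 29, w), (v, 31, n), (z, 9, p)}
Apply σ_{C < 3}; surviving tuples: {(y, 2, w)}
Difference: {(b, 24, x), (c, 5, p), (p, 14, a), (q, 34, t), (r, 12, n), (v, 29, w), (v, 31, n), (z, 9, p)} with {(y, 2, w)} → {(b, 24, x), (c, 5, p), (p, 14, a), (q, 34, t), (r, 12, n), (v, 29, w), (v, 31, n), (z, 9, p)}
π[A, D]: project onto (A, D) → {(b, x), (c, p), (p, a), (q, t), (r, n), (v, n), (v, w), (z, p)}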